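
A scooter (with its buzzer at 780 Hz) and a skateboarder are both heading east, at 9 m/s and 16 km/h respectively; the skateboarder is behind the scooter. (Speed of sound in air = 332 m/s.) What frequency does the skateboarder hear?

770 Hz

16 km/h = 4.444 m/s.
The skateboarder is behind, so the scooter is moving away from it while the skateboarder is moving toward the scooter.
With source receding and observer approaching, f' = f · (v + v_o)/(v + v_s).
f' = 780 × (332 + 4.444)/(332 + 9) = 780 × 336.44/341 ≈ 770 Hz.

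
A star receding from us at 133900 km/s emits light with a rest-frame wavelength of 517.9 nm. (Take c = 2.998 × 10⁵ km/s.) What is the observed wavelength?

β = v/c = 133900/299800 = 0.4466.
Relativistic Doppler for wavelength: λ' = λ₀ · √((1 + β)/(1 − β)).
λ' = 517.9 × √(1.4466/0.5534) = 517.9 × 1.61686 ≈ 837.4 nm.

837.4 nm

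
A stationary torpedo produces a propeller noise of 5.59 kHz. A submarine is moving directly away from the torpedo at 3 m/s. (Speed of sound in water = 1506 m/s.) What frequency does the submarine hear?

Moving observer, stationary source: f' = f · (v − v_o)/v.
f' = 5.59 × (1506 − 3)/1506 = 5.59 × 1503/1506 ≈ 5.58 kHz.

5.58 kHz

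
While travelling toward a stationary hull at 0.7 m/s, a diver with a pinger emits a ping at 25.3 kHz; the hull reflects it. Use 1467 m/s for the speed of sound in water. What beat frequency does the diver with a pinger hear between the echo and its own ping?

24.2 Hz

The hull receives the sound from a moving source: f₁ = f₀ · v/(v − v_e) = 25.3 × 1467/1466.3 ≈ 25.3121 kHz.
On the return leg the diver with a pinger is a moving observer: f₂ = f₁ · (v + v_e)/v = 25.3121 × 1467.7/1467 ≈ 25.3242 kHz.
Equivalently f₂ = f₀ · (v + v_e)/(v − v_e).
Beat against the emitted tone (with f₀ = 25300 Hz): |f₂ − f₀| = 2v_e·f₀/(v − v_e) = 2 × 0.7 × 25300/1466.3 ≈ 24.2 Hz.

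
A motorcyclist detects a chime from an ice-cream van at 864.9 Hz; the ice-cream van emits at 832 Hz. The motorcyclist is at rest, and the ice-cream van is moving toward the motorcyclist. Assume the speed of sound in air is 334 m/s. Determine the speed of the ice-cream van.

f' = f · v/(v − v_s) ⇒ v_s = v · |1 − f/f'|.
v_s = 334 × |1 − 832/864.9| = 334 × 0.03804 ≈ 12.7 m/s.

12.7 m/s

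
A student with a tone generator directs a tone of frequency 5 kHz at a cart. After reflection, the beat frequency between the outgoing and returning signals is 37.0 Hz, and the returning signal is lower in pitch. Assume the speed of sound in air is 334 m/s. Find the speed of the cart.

1.24 m/s

Double Doppler shift off a moving reflector: f₂ = f₀ · (v + u)/(v − u) (u > 0 toward emitter).
Returning signal is lower, so f₂ = f₀ − Δf = 5000 − 37 = 4963 Hz.
Rearranging, u = v · (f₂ − f₀)/(f₂ + f₀) = 334 × -37/9963 ≈ -1.24 m/s.
So the cart is moving at 1.24 m/s away from the emitter.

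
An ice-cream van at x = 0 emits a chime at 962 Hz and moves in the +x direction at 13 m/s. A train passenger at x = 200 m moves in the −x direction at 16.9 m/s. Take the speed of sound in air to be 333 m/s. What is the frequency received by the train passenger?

1052 Hz

The observer lies on the +x side, so the source is heading toward the observer and the observer is heading toward the source.
With source approaching and observer approaching, f' = f · (v + v_o)/(v − v_s).
f' = 962 × (333 + 16.9)/(333 − 13) = 962 × 349.9/320 ≈ 1052 Hz.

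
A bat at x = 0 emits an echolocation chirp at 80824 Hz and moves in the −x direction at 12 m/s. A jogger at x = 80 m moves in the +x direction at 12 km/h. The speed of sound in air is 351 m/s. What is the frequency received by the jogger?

77410 Hz

12 km/h = 3.333 m/s.
The observer lies on the +x side, so the source is heading away from the observer and the observer is heading away from the source.
General Doppler shift: f' = f · (v − v_o)/(v + v_s).
f' = 80824 × (351 − 3.333)/(351 + 12) = 80824 × 347.67/363 ≈ 77410 Hz.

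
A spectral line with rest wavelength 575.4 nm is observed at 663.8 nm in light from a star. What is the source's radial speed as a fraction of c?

0.142c

λ'/λ₀ = 1.1536 > 1 (redshift), so the source is receding.
λ'/λ₀ = √((1 + β)/(1 − β)) for a receding source ⇒ β = (r² − 1)/(r² + 1) with r = λ'/λ₀.
β = (1.3309 − 1)/(1.3309 + 1) ≈ 0.142.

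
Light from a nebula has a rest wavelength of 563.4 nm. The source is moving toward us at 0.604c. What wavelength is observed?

279.9 nm

Relativistic Doppler for wavelength: λ' = λ₀ · √((1 − β)/(1 + β)).
λ' = 563.4 × √(0.3960/1.6040) = 563.4 × 0.49687 ≈ 279.9 nm.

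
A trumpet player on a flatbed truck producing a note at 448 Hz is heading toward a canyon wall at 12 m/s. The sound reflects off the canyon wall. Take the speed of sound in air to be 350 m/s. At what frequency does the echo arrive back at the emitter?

480 Hz

The canyon wall receives the sound from a moving source: f₁ = f₀ · v/(v − v_e) = 448 × 350/338 ≈ 464 Hz.
On the return leg the trumpet player on a flatbed truck is a moving observer: f₂ = f₁ · (v + v_e)/v = 464 × 362/350 ≈ 480 Hz.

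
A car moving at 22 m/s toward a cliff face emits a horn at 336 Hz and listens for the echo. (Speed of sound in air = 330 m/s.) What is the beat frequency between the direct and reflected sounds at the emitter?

The cliff face receives the sound from a moving source: f₁ = f₀ · v/(v − v_e) = 336 × 330/308 ≈ 360.0 Hz.
On the return leg the car is a moving observer: f₂ = f₁ · (v + v_e)/v = 360.0 × 352/330 ≈ 384.0 Hz.
Beat against the emitted tone: |f₂ − f₀| = 2v_e·f₀/(v − v_e) = 2 × 22 × 336/308 ≈ 48.0 Hz.

48.0 Hz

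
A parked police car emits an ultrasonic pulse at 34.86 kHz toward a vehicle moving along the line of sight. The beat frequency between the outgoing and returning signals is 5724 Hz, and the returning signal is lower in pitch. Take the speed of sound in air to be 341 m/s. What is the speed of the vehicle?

Double Doppler shift off a moving reflector: f₂ = f₀ · (v + u)/(v − u) (u > 0 toward emitter).
Returning signal is lower, so f₂ = f₀ − Δf = 34860 − 5724 = 29136 Hz.
Rearranging, u = v · (f₂ − f₀)/(f₂ + f₀) = 341 × -5724/63996 ≈ -31 m/s.
So the vehicle is moving at 31 m/s away from the emitter.

31 m/s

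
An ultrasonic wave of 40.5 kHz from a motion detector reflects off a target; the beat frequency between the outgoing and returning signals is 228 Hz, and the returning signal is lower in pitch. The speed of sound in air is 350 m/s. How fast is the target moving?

Double Doppler shift off a moving reflector: f₂ = f₀ · (v + u)/(v − u) (u > 0 toward emitter).
Returning signal is lower, so f₂ = f₀ − Δf = 40500 − 228 = 40272 Hz.
Rearranging, u = v · (f₂ − f₀)/(f₂ + f₀) = 350 × -228/80772 ≈ -0.99 m/s.
So the target is moving at 0.99 m/s away from the emitter.

0.99 m/s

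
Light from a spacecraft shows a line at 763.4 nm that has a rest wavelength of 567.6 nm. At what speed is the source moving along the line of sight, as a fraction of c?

0.288c

λ'/λ₀ = 1.3450 > 1 (redshift), so the source is receding.
λ'/λ₀ = √((1 + β)/(1 − β)) for a receding source ⇒ β = (r² − 1)/(r² + 1) with r = λ'/λ₀.
β = (1.8089 − 1)/(1.8089 + 1) ≈ 0.288.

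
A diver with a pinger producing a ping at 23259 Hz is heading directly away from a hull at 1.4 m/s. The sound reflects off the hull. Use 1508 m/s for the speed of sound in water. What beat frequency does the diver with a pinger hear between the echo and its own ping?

43.1 Hz

The hull receives the sound from a moving source: f₁ = f₀ · v/(v + v_e) = 23259 × 1508/1509.4 ≈ 23237.4 Hz.
On the return leg the diver with a pinger is a moving observer: f₂ = f₁ · (v − v_e)/v = 23237.4 × 1506.6/1508 ≈ 23215.9 Hz.
Beat against the emitted tone: |f₂ − f₀| = 2v_e·f₀/(v + v_e) = 2 × 1.4 × 23259/1509.4 ≈ 43.1 Hz.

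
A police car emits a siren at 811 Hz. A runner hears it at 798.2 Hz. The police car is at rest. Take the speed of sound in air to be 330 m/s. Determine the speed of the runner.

f' < f, so the runner is receding.
f' = f · (v − v_o)/v ⇒ v_o = v · |f'/f − 1|.
v_o = 330 × |798.2/811 − 1| = 330 × 0.01578 ≈ 5.2 m/s.

5.2 m/s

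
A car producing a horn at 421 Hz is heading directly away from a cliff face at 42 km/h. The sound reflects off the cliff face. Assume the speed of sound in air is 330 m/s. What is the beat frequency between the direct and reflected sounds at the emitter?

42 km/h = 11.67 m/s.
The cliff face receives the sound from a moving source: f₁ = f₀ · v/(v + v_e) = 421 × 330/341.67 ≈ 406.6 Hz.
On the return leg the car is a moving observer: f₂ = f₁ · (v − v_e)/v = 406.6 × 318.33/330 ≈ 392.2 Hz.
Equivalently f₂ = f₀ · (v − v_e)/(v + v_e).
Beat against the emitted tone: |f₂ − f₀| = 2v_e·f₀/(v + v_e) = 2 × 11.67 × 421/341.67 ≈ 28.8 Hz.

28.8 Hz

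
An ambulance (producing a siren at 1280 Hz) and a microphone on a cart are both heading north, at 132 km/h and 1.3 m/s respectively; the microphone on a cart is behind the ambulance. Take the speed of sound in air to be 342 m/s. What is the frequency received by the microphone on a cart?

132 km/h = 36.67 m/s.
The microphone on a cart is behind, so the ambulance is moving away from it while the microphone on a cart is moving toward the ambulance.
With source receding and observer approaching, f' = f · (v + v_o)/(v + v_s).
f' = 1280 × (342 + 1.3)/(342 + 36.67) = 1280 × 343.3/378.67 ≈ 1160 Hz.

1160 Hz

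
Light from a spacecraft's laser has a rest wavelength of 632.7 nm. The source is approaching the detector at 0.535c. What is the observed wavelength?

Relativistic Doppler for wavelength: λ' = λ₀ · √((1 − β)/(1 + β)).
λ' = 632.7 × √(0.4650/1.5350) = 632.7 × 0.55039 ≈ 348.2 nm.

348.2 nm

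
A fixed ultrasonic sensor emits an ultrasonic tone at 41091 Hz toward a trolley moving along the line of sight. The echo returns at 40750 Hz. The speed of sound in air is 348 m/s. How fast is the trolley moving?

1.45 m/s

Double Doppler shift off a moving reflector: f₂ = f₀ · (v + u)/(v − u) (u > 0 toward emitter).
Rearranging, u = v · (f₂ − f₀)/(f₂ + f₀) = 348 × -341/81841 ≈ -1.45 m/s.
So the trolley is moving at 1.45 m/s away from the emitter.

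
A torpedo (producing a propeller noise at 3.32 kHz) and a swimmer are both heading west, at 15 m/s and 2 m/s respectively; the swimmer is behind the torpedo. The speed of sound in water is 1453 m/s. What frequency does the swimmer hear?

3.29 kHz

The swimmer is behind, so the torpedo is moving away from it while the swimmer is moving toward the torpedo.
With source receding and observer approaching, f' = f · (v + v_o)/(v + v_s).
f' = 3.32 × (1453 + 2)/(1453 + 15) = 3.32 × 1455/1468 ≈ 3.29 kHz.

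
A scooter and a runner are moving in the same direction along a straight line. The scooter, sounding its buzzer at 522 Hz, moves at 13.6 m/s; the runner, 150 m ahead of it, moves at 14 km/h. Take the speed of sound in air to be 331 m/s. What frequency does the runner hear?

538 Hz

14 km/h = 3.889 m/s.
The runner is ahead, so the scooter is moving toward it while the runner is moving away from the scooter.
General Doppler shift: f' = f · (v − v_o)/(v − v_s).
f' = 522 × (331 − 3.889)/(331 − 13.6) = 522 × 327.11/317.4 ≈ 538 Hz.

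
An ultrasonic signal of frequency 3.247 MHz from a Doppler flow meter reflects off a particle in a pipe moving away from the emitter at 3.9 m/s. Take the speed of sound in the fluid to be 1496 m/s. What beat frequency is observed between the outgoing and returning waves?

16886 Hz

At the particle in a pipe (a moving observer), f₁ = f₀ · (v − u)/v = 3.247 × 1492.1/1496 ≈ 3.23854 MHz.
The reflection then acts as a moving source: f₂ = f₁ · v/(v + u) ≈ 3.23011 MHz.
Beat frequency (with f₀ = 3247000 Hz): |f₂ − f₀| = 2u·f₀/(v + u) = 2 × 3.9 × 3247000/1499.9 ≈ 16886 Hz.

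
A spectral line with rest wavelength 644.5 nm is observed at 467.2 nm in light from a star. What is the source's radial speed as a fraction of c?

0.311

λ'/λ₀ = 0.7249 < 1 (blueshift), so the source is approaching.
λ'/λ₀ = √((1 − β)/(1 + β)) for an approaching source ⇒ β = (1 − r²)/(1 + r²) with r = λ'/λ₀.
β = (1 − 0.5255)/(1 + 0.5255) ≈ 0.311.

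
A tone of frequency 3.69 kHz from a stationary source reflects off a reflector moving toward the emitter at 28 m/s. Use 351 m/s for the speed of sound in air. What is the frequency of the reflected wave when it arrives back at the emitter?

The reflector first receives the wave as a moving observer: f₁ = f₀ · (v + u)/v = 3.69 × (351 + 28)/351 ≈ 3.98 kHz.
On reflection it acts as a source moving toward the stationary detector: f₂ = f₁ · v/(v − u) = 3.98 × 351/323 ≈ 4.33 kHz.

4.33 kHz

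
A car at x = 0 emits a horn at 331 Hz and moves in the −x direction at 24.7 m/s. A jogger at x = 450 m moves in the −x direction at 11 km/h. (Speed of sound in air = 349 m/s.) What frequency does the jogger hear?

11 km/h = 3.056 m/s.
The observer lies on the +x side, so the source is heading away from the observer and the observer is heading toward the source.
General Doppler shift: f' = f · (v + v_o)/(v + v_s).
f' = 331 × (349 + 3.056)/(349 + 24.7) = 331 × 352.06/373.7 ≈ 312 Hz.

312 Hz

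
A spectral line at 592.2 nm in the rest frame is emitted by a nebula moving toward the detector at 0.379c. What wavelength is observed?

Relativistic Doppler for wavelength: λ' = λ₀ · √((1 − β)/(1 + β)).
λ' = 592.2 × √(0.6210/1.3790) = 592.2 × 0.67106 ≈ 397.4 nm.

397.4 nm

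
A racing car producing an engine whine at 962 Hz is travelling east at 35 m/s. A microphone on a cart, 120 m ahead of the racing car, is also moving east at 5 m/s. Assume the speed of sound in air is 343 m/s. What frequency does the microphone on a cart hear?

1056 Hz

The microphone on a cart is ahead, so the racing car is moving toward it while the microphone on a cart is moving away from the racing car.
With source approaching and observer receding, f' = f · (v − v_o)/(v − v_s).
f' = 962 × (343 − 5)/(343 − 35) = 962 × 338/308 ≈ 1056 Hz.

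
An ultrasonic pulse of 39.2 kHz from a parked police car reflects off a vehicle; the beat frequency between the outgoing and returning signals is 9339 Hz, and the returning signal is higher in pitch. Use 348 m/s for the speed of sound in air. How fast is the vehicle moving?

37 m/s

Double Doppler shift off a moving reflector: f₂ = f₀ · (v + u)/(v − u) (u > 0 toward emitter).
Returning signal is higher, so f₂ = f₀ + Δf = 39200 + 9339 = 48539 Hz.
Rearranging, u = v · (f₂ − f₀)/(f₂ + f₀) = 348 × 9339/87739 ≈ 37 m/s.
So the vehicle is moving at 37 m/s toward the emitter.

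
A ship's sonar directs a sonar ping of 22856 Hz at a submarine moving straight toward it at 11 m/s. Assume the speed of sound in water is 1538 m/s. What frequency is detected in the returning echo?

23185 Hz

At the submarine (a moving observer), f₁ = f₀ · (v + u)/v = 22856 × 1549/1538 ≈ 23019 Hz.
The reflection then acts as a moving source: f₂ = f₁ · v/(v − u) ≈ 23185 Hz.
Equivalently f₂ = f₀ · (v + u)/(v − u).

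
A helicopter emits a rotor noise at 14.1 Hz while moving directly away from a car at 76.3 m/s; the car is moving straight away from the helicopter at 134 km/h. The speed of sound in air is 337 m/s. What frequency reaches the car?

134 km/h = 37.22 m/s.
General Doppler shift: f' = f · (v − v_o)/(v + v_s).
f' = 14.1 × (337 − 37.22)/(337 + 76.3) = 14.1 × 299.78/413.3 ≈ 10.2 Hz.

10.2 Hz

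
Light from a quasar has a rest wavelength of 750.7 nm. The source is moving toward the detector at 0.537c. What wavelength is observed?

412.0 nm

Relativistic Doppler for wavelength: λ' = λ₀ · √((1 − β)/(1 + β)).
λ' = 750.7 × √(0.4630/1.5370) = 750.7 × 0.54885 ≈ 412.0 nm.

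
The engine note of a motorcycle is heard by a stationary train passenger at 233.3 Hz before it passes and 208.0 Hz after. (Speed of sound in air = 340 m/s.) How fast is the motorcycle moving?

f₁/f₂ = (v + v_s)/(v − v_s), so v_s = v · (f₁ − f₂)/(f₁ + f₂).
v_s = 340 × (233.3 − 208.0)/(233.3 + 208.0) = 340 × 25.3/441.3 ≈ 19.5 m/s.

19.5 m/s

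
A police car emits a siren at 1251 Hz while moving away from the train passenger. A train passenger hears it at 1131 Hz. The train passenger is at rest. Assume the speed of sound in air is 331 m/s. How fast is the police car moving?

f' = f · v/(v + v_s) ⇒ v_s = v · |1 − f/f'|.
v_s = 331 × |1 − 1251/1131| = 331 × 0.1061 ≈ 35 m/s.

35 m/s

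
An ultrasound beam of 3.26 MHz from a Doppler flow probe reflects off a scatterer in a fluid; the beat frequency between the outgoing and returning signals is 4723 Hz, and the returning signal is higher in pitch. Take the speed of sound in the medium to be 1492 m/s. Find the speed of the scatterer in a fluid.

1.08 m/s

Double Doppler shift off a moving reflector: f₂ = f₀ · (v + u)/(v − u) (u > 0 toward emitter).
Returning signal is higher, so f₂ = f₀ + Δf = 3260000 + 4723 = 3264723 Hz.
Rearranging, u = v · (f₂ − f₀)/(f₂ + f₀) = 1492 × 4723/6524723 ≈ 1.08 m/s.
So the scatterer in a fluid is moving at 1.08 m/s toward the emitter.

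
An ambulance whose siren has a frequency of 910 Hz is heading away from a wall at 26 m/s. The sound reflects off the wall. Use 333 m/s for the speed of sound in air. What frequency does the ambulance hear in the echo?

The wall receives the sound from a moving source: f₁ = f₀ · v/(v + v_e) = 910 × 333/359 ≈ 844 Hz.
On the return leg the ambulance is a moving observer: f₂ = f₁ · (v − v_e)/v = 844 × 307/333 ≈ 778 Hz.

778 Hz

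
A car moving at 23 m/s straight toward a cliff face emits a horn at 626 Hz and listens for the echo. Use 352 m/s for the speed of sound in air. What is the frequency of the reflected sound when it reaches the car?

The cliff face receives the sound from a moving source: f₁ = f₀ · v/(v − v_e) = 626 × 352/329 ≈ 670 Hz.
On the return leg the car is a moving observer: f₂ = f₁ · (v + v_e)/v = 670 × 375/352 ≈ 714 Hz.
Equivalently f₂ = f₀ · (v + v_e)/(v − v_e).

714 Hz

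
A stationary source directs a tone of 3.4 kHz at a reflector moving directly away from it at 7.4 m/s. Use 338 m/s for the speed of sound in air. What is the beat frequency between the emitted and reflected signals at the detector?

146 Hz

At the reflector (a moving observer), f₁ = f₀ · (v − u)/v = 3.4 × 330.6/338 ≈ 3.3256 kHz.
On reflection it acts as a source moving away from the stationary detector: f₂ = f₁ · v/(v + u) = 3.3256 × 338/345.4 ≈ 3.2543 kHz.
Beat frequency (with f₀ = 3400 Hz): |f₂ − f₀| = 2u·f₀/(v + u) = 2 × 7.4 × 3400/345.4 ≈ 146 Hz.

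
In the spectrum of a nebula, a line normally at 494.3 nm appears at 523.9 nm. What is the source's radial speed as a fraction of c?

λ'/λ₀ = 1.0599 > 1 (redshift), so the source is receding.
λ'/λ₀ = √((1 + β)/(1 − β)) for a receding source ⇒ β = (r² − 1)/(r² + 1) with r = λ'/λ₀.
β = (1.1234 − 1)/(1.1234 + 1) ≈ 0.058.

0.058c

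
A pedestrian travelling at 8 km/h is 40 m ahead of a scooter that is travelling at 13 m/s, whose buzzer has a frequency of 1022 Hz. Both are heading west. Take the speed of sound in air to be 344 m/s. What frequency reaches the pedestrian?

1055 Hz

8 km/h = 2.222 m/s.
The pedestrian is ahead, so the scooter is moving toward it while the pedestrian is moving away from the scooter.
Both move, so f' = f · (v − v_o)/(v − v_s).
f' = 1022 × (344 − 2.222)/(344 − 13) = 1022 × 341.78/331 ≈ 1055 Hz.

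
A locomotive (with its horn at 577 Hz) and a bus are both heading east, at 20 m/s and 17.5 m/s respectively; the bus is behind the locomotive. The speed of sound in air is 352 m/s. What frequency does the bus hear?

573 Hz

The bus is behind, so the locomotive is moving away from it while the bus is moving toward the locomotive.
General Doppler shift: f' = f · (v + v_o)/(v + v_s).
f' = 577 × (352 + 17.5)/(352 + 20) = 577 × 369.5/372 ≈ 573 Hz.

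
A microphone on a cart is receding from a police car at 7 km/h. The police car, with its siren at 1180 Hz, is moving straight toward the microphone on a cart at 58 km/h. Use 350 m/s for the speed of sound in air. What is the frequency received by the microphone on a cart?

58 km/h = 16.11 m/s; 7 km/h = 1.944 m/s.
General Doppler shift: f' = f · (v − v_o)/(v − v_s).
f' = 1180 × (350 − 1.944)/(350 − 16.11) = 1180 × 348.06/333.89 ≈ 1230 Hz.

1230 Hz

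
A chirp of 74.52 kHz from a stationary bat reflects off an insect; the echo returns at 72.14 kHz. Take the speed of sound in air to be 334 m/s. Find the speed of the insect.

Double Doppler shift off a moving reflector: f₂ = f₀ · (v + u)/(v − u) (u > 0 toward emitter).
Rearranging, u = v · (f₂ − f₀)/(f₂ + f₀) = 334 × -2.38/146.66 ≈ -5.4 m/s.
So the insect is moving at 5.4 m/s away from the emitter.

5.4 m/s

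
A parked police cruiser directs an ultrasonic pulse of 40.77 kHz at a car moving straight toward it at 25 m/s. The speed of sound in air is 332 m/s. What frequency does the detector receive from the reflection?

47.4 kHz

At the car (a moving observer), f₁ = f₀ · (v + u)/v = 40.77 × 357/332 ≈ 43.8 kHz.
On reflection it acts as a source moving toward the stationary detector: f₂ = f₁ · v/(v − u) = 43.8 × 332/307 ≈ 47.4 kHz.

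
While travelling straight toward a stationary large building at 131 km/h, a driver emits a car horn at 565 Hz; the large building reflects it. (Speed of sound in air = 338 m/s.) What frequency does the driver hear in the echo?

131 km/h = 36.39 m/s.
The large building receives the sound from a moving source: f₁ = f₀ · v/(v − v_e) = 565 × 338/301.61 ≈ 633 Hz.
On the return leg the driver is a moving observer: f₂ = f₁ · (v + v_e)/v = 633 × 374.39/338 ≈ 701 Hz.

701 Hz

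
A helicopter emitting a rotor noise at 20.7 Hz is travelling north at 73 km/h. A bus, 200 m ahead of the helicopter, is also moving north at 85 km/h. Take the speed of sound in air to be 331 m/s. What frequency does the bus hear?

20.5 Hz

73 km/h = 20.28 m/s; 85 km/h = 23.61 m/s.
The bus is ahead, so the helicopter is moving toward it while the bus is moving away from the helicopter.
With source approaching and observer receding, f' = f · (v − v_o)/(v − v_s).
f' = 20.7 × (331 − 23.61)/(331 − 20.28) = 20.7 × 307.39/310.72 ≈ 20.5 Hz.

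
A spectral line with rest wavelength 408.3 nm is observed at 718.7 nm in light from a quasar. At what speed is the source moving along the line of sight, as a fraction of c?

λ'/λ₀ = 1.7602 > 1 (redshift), so the source is receding.
λ'/λ₀ = √((1 + β)/(1 − β)) for a receding source ⇒ β = (r² − 1)/(r² + 1) with r = λ'/λ₀.
β = (3.0984 − 1)/(3.0984 + 1) ≈ 0.512.

0.512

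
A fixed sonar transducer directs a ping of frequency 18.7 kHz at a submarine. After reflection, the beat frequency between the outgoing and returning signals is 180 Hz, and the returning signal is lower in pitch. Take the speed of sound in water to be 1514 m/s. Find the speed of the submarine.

7.3 m/s

Double Doppler shift off a moving reflector: f₂ = f₀ · (v + u)/(v − u) (u > 0 toward emitter).
Returning signal is lower, so f₂ = f₀ − Δf = 18700 − 180 = 18520 Hz.
Rearranging, u = v · (f₂ − f₀)/(f₂ + f₀) = 1514 × -180/37220 ≈ -7.3 m/s.
So the submarine is moving at 7.3 m/s away from the emitter.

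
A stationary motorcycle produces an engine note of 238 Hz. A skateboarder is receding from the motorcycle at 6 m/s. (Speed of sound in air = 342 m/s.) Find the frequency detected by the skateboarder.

Only the observer moves, away from the source, so f' = f · (v − v_o)/v.
f' = 238 × (342 − 6)/342 = 238 × 336/342 ≈ 234 Hz.

234 Hz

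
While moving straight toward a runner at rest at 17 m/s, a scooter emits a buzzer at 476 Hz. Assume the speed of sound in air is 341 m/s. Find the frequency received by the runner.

501 Hz

With the source moving toward a stationary observer, f' = f · v/(v − v_s).
f' = 476 × 341/(341 − 17) = 476 × 341/324 ≈ 501 Hz.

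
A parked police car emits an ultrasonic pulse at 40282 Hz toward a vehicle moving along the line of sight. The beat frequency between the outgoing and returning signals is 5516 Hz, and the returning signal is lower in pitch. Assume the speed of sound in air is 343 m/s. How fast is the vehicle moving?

25 m/s

Double Doppler shift off a moving reflector: f₂ = f₀ · (v + u)/(v − u) (u > 0 toward emitter).
Returning signal is lower, so f₂ = f₀ − Δf = 40282 − 5516 = 34766 Hz.
Rearranging, u = v · (f₂ − f₀)/(f₂ + f₀) = 343 × -5516/75048 ≈ -25 m/s.
So the vehicle is moving at 25 m/s away from the emitter.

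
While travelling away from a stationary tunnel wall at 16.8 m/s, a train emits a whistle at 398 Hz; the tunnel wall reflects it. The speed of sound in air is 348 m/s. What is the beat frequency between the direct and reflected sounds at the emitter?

The tunnel wall receives the sound from a moving source: f₁ = f₀ · v/(v + v_e) = 398 × 348/364.8 ≈ 379.7 Hz.
On the return leg the train is a moving observer: f₂ = f₁ · (v − v_e)/v = 379.7 × 331.2/348 ≈ 361.3 Hz.
Equivalently f₂ = f₀ · (v − v_e)/(v + v_e).
Beat against the emitted tone: |f₂ − f₀| = 2v_e·f₀/(v + v_e) = 2 × 16.8 × 398/364.8 ≈ 36.7 Hz.

36.7 Hz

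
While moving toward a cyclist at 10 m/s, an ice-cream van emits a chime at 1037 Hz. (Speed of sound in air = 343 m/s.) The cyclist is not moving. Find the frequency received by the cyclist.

With the source moving toward a stationary observer, f' = f · v/(v − v_s).
f' = 1037 × 343/(343 − 10) = 1037 × 343/333 ≈ 1068 Hz.

1068 Hz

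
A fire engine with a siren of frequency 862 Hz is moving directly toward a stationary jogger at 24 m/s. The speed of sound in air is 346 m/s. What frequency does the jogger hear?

With the source moving toward a stationary observer, f' = f · v/(v − v_s).
f' = 862 × 346/(346 − 24) = 862 × 346/322 ≈ 926 Hz.

926 Hz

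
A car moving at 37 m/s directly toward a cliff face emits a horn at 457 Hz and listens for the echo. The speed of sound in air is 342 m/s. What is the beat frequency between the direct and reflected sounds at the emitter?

The cliff face receives the sound from a moving source: f₁ = f₀ · v/(v − v_e) = 457 × 342/305 ≈ 512.4 Hz.
On the return leg the car is a moving observer: f₂ = f₁ · (v + v_e)/v = 512.4 × 379/342 ≈ 567.9 Hz.
Beat against the emitted tone: |f₂ − f₀| = 2v_e·f₀/(v − v_e) = 2 × 37 × 457/305 ≈ 111 Hz.

111 Hz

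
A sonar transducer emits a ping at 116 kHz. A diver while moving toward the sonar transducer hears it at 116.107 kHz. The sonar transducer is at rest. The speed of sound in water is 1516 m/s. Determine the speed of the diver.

f' = f · (v + v_o)/v ⇒ v_o = v · |f'/f − 1|.
v_o = 1516 × |116.107/116 − 1| = 1516 × 0.0009224 ≈ 1.40 m/s.

1.40 m/s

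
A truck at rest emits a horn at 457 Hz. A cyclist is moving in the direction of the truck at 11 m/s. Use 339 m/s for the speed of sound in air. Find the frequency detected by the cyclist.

Only the observer moves, toward the source, so f' = f · (v + v_o)/v.
f' = 457 × (339 + 11)/339 = 457 × 350/339 ≈ 472 Hz.

472 Hz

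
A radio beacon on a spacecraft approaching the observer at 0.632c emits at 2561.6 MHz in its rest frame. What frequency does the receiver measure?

Relativistic Doppler for frequency: f' = f₀ · √((1 + β)/(1 − β)).
f' = 2561.6 × √(1.6320/0.3680) = 2561.6 × 2.10589 ≈ 5394.5 MHz.

5394.5 MHz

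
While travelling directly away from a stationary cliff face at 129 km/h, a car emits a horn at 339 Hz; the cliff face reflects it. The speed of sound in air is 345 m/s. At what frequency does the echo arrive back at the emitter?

129 km/h = 35.83 m/s.
The cliff face receives the sound from a moving source: f₁ = f₀ · v/(v + v_e) = 339 × 345/380.83 ≈ 307 Hz.
On the return leg the car is a moving observer: f₂ = f₁ · (v − v_e)/v = 307 × 309.17/345 ≈ 275 Hz.

275 Hz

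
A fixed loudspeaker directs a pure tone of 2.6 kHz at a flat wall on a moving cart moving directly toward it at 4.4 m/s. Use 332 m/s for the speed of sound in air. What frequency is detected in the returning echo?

2.67 kHz

The flat wall on a moving cart first receives the wave as a moving observer: f₁ = f₀ · (v + u)/v = 2.6 × (332 + 4.4)/332 ≈ 2.63 kHz.
The reflection then acts as a moving source: f₂ = f₁ · v/(v − u) ≈ 2.67 kHz.
Equivalently f₂ = f₀ · (v + u)/(v − u).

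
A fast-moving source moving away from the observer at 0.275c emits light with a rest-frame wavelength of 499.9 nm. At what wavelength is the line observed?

662.9 nm

Relativistic Doppler for wavelength: λ' = λ₀ · √((1 + β)/(1 − β)).
λ' = 499.9 × √(1.2750/0.7250) = 499.9 × 1.32613 ≈ 662.9 nm.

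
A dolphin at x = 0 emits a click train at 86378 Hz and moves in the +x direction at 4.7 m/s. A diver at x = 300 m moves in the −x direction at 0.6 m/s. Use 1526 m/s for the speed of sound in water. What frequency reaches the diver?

The observer lies on the +x side, so the source is heading toward the observer and the observer is heading toward the source.
With source approaching and observer approaching, f' = f · (v + v_o)/(v − v_s).
f' = 86378 × (1526 + 0.6)/(1526 − 4.7) = 86378 × 1526.6/1521.3 ≈ 86679 Hz.

86679 Hz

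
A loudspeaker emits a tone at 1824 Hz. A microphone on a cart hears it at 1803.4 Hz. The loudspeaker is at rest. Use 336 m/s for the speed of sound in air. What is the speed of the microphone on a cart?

f' < f, so the microphone on a cart is receding.
f' = f · (v − v_o)/v ⇒ v_o = v · |f'/f − 1|.
v_o = 336 × |1803.4/1824 − 1| = 336 × 0.01129 ≈ 3.8 m/s.

3.8 m/s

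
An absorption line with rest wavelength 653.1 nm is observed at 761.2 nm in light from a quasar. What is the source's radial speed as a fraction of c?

0.152

λ'/λ₀ = 1.1655 > 1 (redshift), so the source is receding.
λ'/λ₀ = √((1 + β)/(1 − β)) for a receding source ⇒ β = (r² − 1)/(r² + 1) with r = λ'/λ₀.
β = (1.3584 − 1)/(1.3584 + 1) ≈ 0.152.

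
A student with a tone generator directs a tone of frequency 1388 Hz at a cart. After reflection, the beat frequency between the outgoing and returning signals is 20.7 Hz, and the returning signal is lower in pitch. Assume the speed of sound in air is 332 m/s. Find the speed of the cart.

Double Doppler shift off a moving reflector: f₂ = f₀ · (v + u)/(v − u) (u > 0 toward emitter).
Returning signal is lower, so f₂ = f₀ − Δf = 1388 − 20.7 = 1367.3 Hz.
Rearranging, u = v · (f₂ − f₀)/(f₂ + f₀) = 332 × -20.7/2755.3 ≈ -2.49 m/s.
So the cart is moving at 2.49 m/s away from the emitter.

2.49 m/s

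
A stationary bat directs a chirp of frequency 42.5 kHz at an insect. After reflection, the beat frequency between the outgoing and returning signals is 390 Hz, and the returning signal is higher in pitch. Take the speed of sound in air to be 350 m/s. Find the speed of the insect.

Double Doppler shift off a moving reflector: f₂ = f₀ · (v + u)/(v − u) (u > 0 toward emitter).
Returning signal is higher, so f₂ = f₀ + Δf = 42500 + 390 = 42890 Hz.
Rearranging, u = v · (f₂ − f₀)/(f₂ + f₀) = 350 × 390/85390 ≈ 1.60 m/s.
So the insect is moving at 1.60 m/s toward the emitter.

1.60 m/s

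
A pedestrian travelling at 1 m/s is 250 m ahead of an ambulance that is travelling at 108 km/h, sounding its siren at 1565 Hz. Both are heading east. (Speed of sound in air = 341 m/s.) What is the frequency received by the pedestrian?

108 km/h = 30 m/s.
The pedestrian is ahead, so the ambulance is moving toward it while the pedestrian is moving away from the ambulance.
Both move, so f' = f · (v − v_o)/(v − v_s).
f' = 1565 × (341 − 1)/(341 − 30) = 1565 × 340/311 ≈ 1711 Hz.

1711 Hz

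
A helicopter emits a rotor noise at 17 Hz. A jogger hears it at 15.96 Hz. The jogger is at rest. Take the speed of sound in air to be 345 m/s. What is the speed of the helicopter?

22.5 m/s

f' < f, so the helicopter is receding.
f' = f · v/(v + v_s) ⇒ v_s = v · |1 − f/f'|.
v_s = 345 × |1 − 17/15.96| = 345 × 0.06516 ≈ 22.5 m/s.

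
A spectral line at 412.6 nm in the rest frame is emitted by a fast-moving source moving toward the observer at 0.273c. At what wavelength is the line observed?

311.8 nm

Relativistic Doppler for wavelength: λ' = λ₀ · √((1 − β)/(1 + β)).
λ' = 412.6 × √(0.7270/1.2730) = 412.6 × 0.75571 ≈ 311.8 nm.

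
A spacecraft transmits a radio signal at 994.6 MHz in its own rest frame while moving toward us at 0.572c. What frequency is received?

Relativistic Doppler for frequency: f' = f₀ · √((1 + β)/(1 − β)).
f' = 994.6 × √(1.5720/0.4280) = 994.6 × 1.91648 ≈ 1906.1 MHz.

1906.1 MHz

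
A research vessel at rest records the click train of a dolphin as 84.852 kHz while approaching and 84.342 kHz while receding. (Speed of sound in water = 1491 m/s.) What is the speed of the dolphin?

f₁/f₂ = (v + v_s)/(v − v_s), so v_s = v · (f₁ − f₂)/(f₁ + f₂).
v_s = 1491 × (84.852 − 84.342)/(84.852 + 84.342) = 1491 × 0.510/169.194 ≈ 4.5 m/s.

4.5 m/s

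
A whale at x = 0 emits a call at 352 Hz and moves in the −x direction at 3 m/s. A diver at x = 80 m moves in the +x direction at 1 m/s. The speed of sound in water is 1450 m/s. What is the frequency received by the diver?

351 Hz

The observer lies on the +x side, so the source is heading away from the observer and the observer is heading away from the source.
With source receding and observer receding, f' = f · (v − v_o)/(v + v_s).
f' = 352 × (1450 − 1)/(1450 + 3) = 352 × 1449/1453 ≈ 351 Hz.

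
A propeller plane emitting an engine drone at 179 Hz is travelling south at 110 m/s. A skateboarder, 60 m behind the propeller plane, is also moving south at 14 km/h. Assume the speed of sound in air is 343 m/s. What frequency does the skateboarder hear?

137 Hz

14 km/h = 3.889 m/s.
The skateboarder is behind, so the propeller plane is moving away from it while the skateboarder is moving toward the propeller plane.
With source receding and observer approaching, f' = f · (v + v_o)/(v + v_s).
f' = 179 × (343 + 3.889)/(343 + 110) = 179 × 346.89/453 ≈ 137 Hz.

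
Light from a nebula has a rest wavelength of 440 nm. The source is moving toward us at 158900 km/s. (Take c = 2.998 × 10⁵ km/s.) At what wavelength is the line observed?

243.9 nm

β = v/c = 158900/299800 = 0.5300.
Relativistic Doppler for wavelength: λ' = λ₀ · √((1 − β)/(1 + β)).
λ' = 440 × √(0.4700/1.5300) = 440 × 0.55423 ≈ 243.9 nm.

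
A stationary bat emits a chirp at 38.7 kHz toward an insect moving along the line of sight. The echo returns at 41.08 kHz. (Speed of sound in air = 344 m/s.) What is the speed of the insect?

Double Doppler shift off a moving reflector: f₂ = f₀ · (v + u)/(v − u) (u > 0 toward emitter).
Rearranging, u = v · (f₂ − f₀)/(f₂ + f₀) = 344 × 2.38/79.78 ≈ 10.3 m/s.
So the insect is moving at 10.3 m/s toward the emitter.

10.3 m/s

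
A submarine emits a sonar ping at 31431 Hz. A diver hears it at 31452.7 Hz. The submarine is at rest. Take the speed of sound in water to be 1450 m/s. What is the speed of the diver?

f' > f, so the diver is approaching.
f' = f · (v + v_o)/v ⇒ v_o = v · |f'/f − 1|.
v_o = 1450 × |31452.7/31431 − 1| = 1450 × 0.0006904 ≈ 1.00 m/s.

1.00 m/s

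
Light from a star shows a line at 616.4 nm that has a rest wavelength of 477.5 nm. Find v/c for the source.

0.250c

λ'/λ₀ = 1.2909 > 1 (redshift), so the source is receding.
λ'/λ₀ = √((1 + β)/(1 − β)) for a receding source ⇒ β = (r² − 1)/(r² + 1) with r = λ'/λ₀.
β = (1.6664 − 1)/(1.6664 + 1) ≈ 0.250.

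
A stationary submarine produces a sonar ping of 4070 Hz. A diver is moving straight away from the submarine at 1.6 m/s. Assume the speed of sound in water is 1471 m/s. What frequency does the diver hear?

4066 Hz

Only the observer moves, away from the source, so f' = f · (v − v_o)/v.
f' = 4070 × (1471 − 1.6)/1471 = 4070 × 1469.4/1471 ≈ 4066 Hz.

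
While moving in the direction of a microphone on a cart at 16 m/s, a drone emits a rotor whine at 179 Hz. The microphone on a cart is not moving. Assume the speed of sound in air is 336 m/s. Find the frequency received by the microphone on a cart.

Only the source moves, toward the listener, so f' = f · v/(v − v_s).
f' = 179 × 336/(336 − 16) = 179 × 336/320 ≈ 188 Hz.

188 Hz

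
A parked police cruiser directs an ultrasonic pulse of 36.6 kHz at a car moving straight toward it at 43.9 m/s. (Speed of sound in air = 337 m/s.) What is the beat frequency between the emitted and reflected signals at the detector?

At the car (a moving observer), f₁ = f₀ · (v + u)/v = 36.6 × 380.9/337 ≈ 41.37 kHz.
The reflection then acts as a moving source: f₂ = f₁ · v/(v − u) ≈ 47.56 kHz.
Beat frequency (with f₀ = 36600 Hz): |f₂ − f₀| = 2u·f₀/(v − u) = 2 × 43.9 × 36600/293.1 ≈ 10964 Hz.

10964 Hz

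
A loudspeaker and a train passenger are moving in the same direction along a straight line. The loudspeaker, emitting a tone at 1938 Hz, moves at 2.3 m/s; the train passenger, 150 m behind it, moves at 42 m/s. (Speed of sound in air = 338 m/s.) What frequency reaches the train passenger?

The train passenger is behind, so the loudspeaker is moving away from it while the train passenger is moving toward the loudspeaker.
Both move, so f' = f · (v + v_o)/(v + v_s).
f' = 1938 × (338 + 42)/(338 + 2.3) = 1938 × 380/340.3 ≈ 2164 Hz.

2164 Hz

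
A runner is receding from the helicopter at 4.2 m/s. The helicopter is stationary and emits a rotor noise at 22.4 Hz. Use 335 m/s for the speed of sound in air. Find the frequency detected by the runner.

22.1 Hz

Only the observer moves, away from the source, so f' = f · (v − v_o)/v.
f' = 22.4 × (335 − 4.2)/335 = 22.4 × 330.8/335 ≈ 22.1 Hz.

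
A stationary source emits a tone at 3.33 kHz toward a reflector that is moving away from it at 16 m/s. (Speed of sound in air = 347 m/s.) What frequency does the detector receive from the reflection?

The reflector first receives the wave as a moving observer: f₁ = f₀ · (v − u)/v = 3.33 × (347 − 16)/347 ≈ 3.18 kHz.
The reflection then acts as a moving source: f₂ = f₁ · v/(v + u) ≈ 3.04 kHz.
Equivalently f₂ = f₀ · (v − u)/(v + u).

3.04 kHz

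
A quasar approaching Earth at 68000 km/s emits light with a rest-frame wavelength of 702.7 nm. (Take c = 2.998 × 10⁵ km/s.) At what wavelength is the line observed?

557.9 nm

β = v/c = 68000/299800 = 0.2268.
Relativistic Doppler for wavelength: λ' = λ₀ · √((1 − β)/(1 + β)).
λ' = 702.7 × √(0.7732/1.2268) = 702.7 × 0.79387 ≈ 557.9 nm.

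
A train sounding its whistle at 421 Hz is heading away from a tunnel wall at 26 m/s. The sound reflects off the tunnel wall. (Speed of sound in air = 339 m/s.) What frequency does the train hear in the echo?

The tunnel wall receives the sound from a moving source: f₁ = f₀ · v/(v + v_e) = 421 × 339/365 ≈ 391 Hz.
On the return leg the train is a moving observer: f₂ = f₁ · (v − v_e)/v = 391 × 313/339 ≈ 361 Hz.

361 Hz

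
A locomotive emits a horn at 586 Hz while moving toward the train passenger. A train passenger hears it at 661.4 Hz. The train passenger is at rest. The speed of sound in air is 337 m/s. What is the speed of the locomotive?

38 m/s

f' = f · v/(v − v_s) ⇒ v_s = v · |1 − f/f'|.
v_s = 337 × |1 − 586/661.4| = 337 × 0.114 ≈ 38 m/s.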